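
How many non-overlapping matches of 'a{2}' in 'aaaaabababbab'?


Pattern 'a{2}' matches exactly 2 consecutive a's (greedy, non-overlapping).
String: 'aaaaabababbab'
Scanning for runs of a's:
  Run at pos 0: 'aaaaa' (length 5) -> 2 match(es)
  Run at pos 6: 'a' (length 1) -> 0 match(es)
  Run at pos 8: 'a' (length 1) -> 0 match(es)
  Run at pos 11: 'a' (length 1) -> 0 match(es)
Matches found: ['aa', 'aa']
Total: 2

2


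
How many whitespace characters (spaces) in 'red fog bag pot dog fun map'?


\s matches whitespace characters (spaces, tabs, etc.).
Text: 'red fog bag pot dog fun map'
This text has 7 words separated by spaces.
Number of spaces = number of words - 1 = 7 - 1 = 6

6


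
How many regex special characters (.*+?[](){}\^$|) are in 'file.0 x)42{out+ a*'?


Regex special characters are: . * + ? [ ] ( ) { } \ ^ $ |
Scanning 'file.0 x)42{out+ a*':
  pos 4: '.' -> SPECIAL
  pos 8: ')' -> SPECIAL
  pos 11: '{' -> SPECIAL
  pos 15: '+' -> SPECIAL
  pos 18: '*' -> SPECIAL
Special chars found: ['.', ')', '{', '+', '*']
Total: 5

5


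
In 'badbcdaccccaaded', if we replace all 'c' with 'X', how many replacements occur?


re.sub('c', 'X', text) replaces every occurrence of 'c' with 'X'.
Text: 'badbcdaccccaaded'
Scanning for 'c':
  pos 4: 'c' -> replacement #1
  pos 7: 'c' -> replacement #2
  pos 8: 'c' -> replacement #3
  pos 9: 'c' -> replacement #4
  pos 10: 'c' -> replacement #5
Total replacements: 5

5


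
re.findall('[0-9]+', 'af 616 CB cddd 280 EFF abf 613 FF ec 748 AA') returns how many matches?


Pattern '[0-9]+' finds one or more digits.
Text: 'af 616 CB cddd 280 EFF abf 613 FF ec 748 AA'
Scanning for matches:
  Match 1: '616'
  Match 2: '280'
  Match 3: '613'
  Match 4: '748'
Total matches: 4

4


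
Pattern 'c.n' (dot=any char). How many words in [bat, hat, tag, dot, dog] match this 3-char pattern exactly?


Pattern 'c.n' means: starts with 'c', any single char, ends with 'n'.
Checking each word (must be exactly 3 chars):
  'bat' (len=3): no
  'hat' (len=3): no
  'tag' (len=3): no
  'dot' (len=3): no
  'dog' (len=3): no
Matching words: []
Total: 0

0


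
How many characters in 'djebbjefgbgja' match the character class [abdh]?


Character class [abdh] matches any of: {a, b, d, h}
Scanning string 'djebbjefgbgja' character by character:
  pos 0: 'd' -> MATCH
  pos 1: 'j' -> no
  pos 2: 'e' -> no
  pos 3: 'b' -> MATCH
  pos 4: 'b' -> MATCH
  pos 5: 'j' -> no
  pos 6: 'e' -> no
  pos 7: 'f' -> no
  pos 8: 'g' -> no
  pos 9: 'b' -> MATCH
  pos 10: 'g' -> no
  pos 11: 'j' -> no
  pos 12: 'a' -> MATCH
Total matches: 5

5


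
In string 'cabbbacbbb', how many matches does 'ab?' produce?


Pattern 'ab?' matches 'a' optionally followed by 'b'.
String: 'cabbbacbbb'
Scanning left to right for 'a' then checking next char:
  Match 1: 'ab' (a followed by b)
  Match 2: 'a' (a not followed by b)
Total matches: 2

2


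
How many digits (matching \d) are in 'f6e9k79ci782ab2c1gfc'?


\d matches any digit 0-9.
Scanning 'f6e9k79ci782ab2c1gfc':
  pos 1: '6' -> DIGIT
  pos 3: '9' -> DIGIT
  pos 5: '7' -> DIGIT
  pos 6: '9' -> DIGIT
  pos 9: '7' -> DIGIT
  pos 10: '8' -> DIGIT
  pos 11: '2' -> DIGIT
  pos 14: '2' -> DIGIT
  pos 16: '1' -> DIGIT
Digits found: ['6', '9', '7', '9', '7', '8', '2', '2', '1']
Total: 9

9


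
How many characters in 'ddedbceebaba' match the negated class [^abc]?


Negated class [^abc] matches any char NOT in {a, b, c}
Scanning 'ddedbceebaba':
  pos 0: 'd' -> MATCH
  pos 1: 'd' -> MATCH
  pos 2: 'e' -> MATCH
  pos 3: 'd' -> MATCH
  pos 4: 'b' -> no (excluded)
  pos 5: 'c' -> no (excluded)
  pos 6: 'e' -> MATCH
  pos 7: 'e' -> MATCH
  pos 8: 'b' -> no (excluded)
  pos 9: 'a' -> no (excluded)
  pos 10: 'b' -> no (excluded)
  pos 11: 'a' -> no (excluded)
Total matches: 6

6


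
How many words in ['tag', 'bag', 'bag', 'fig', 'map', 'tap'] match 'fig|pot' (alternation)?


Alternation 'fig|pot' matches either 'fig' or 'pot'.
Checking each word:
  'tag' -> no
  'bag' -> no
  'bag' -> no
  'fig' -> MATCH
  'map' -> no
  'tap' -> no
Matches: ['fig']
Count: 1

1


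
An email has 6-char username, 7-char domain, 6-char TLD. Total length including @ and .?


An email address has format: username@domain.tld
Username length: 6
'@' character: 1
Domain length: 7
'.' character: 1
TLD length: 6
Total = 6 + 1 + 7 + 1 + 6 = 21

21


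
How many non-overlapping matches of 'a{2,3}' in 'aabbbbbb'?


Pattern 'a{2,3}' matches between 2 and 3 consecutive a's (greedy).
String: 'aabbbbbb'
Finding runs of a's and applying greedy matching:
  Run at pos 0: 'aa' (length 2)
Matches: ['aa']
Count: 1

1


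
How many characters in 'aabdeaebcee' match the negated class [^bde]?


Negated class [^bde] matches any char NOT in {b, d, e}
Scanning 'aabdeaebcee':
  pos 0: 'a' -> MATCH
  pos 1: 'a' -> MATCH
  pos 2: 'b' -> no (excluded)
  pos 3: 'd' -> no (excluded)
  pos 4: 'e' -> no (excluded)
  pos 5: 'a' -> MATCH
  pos 6: 'e' -> no (excluded)
  pos 7: 'b' -> no (excluded)
  pos 8: 'c' -> MATCH
  pos 9: 'e' -> no (excluded)
  pos 10: 'e' -> no (excluded)
Total matches: 4

4


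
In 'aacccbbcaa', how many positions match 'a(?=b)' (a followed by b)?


Lookahead 'a(?=b)' matches 'a' only when followed by 'b'.
String: 'aacccbbcaa'
Checking each position where char is 'a':
  pos 0: 'a' -> no (next='a')
  pos 1: 'a' -> no (next='c')
  pos 8: 'a' -> no (next='a')
Matching positions: []
Count: 0

0


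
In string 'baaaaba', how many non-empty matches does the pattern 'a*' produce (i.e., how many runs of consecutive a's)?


Pattern 'a*' matches zero or more a's. We want non-empty runs of consecutive a's.
String: 'baaaaba'
Walking through the string to find runs of a's:
  Run 1: positions 1-4 -> 'aaaa'
  Run 2: positions 6-6 -> 'a'
Non-empty runs found: ['aaaa', 'a']
Count: 2

2


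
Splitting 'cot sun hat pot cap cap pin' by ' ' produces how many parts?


Splitting by ' ' breaks the string at each occurrence of the separator.
Text: 'cot sun hat pot cap cap pin'
Parts after split:
  Part 1: 'cot'
  Part 2: 'sun'
  Part 3: 'hat'
  Part 4: 'pot'
  Part 5: 'cap'
  Part 6: 'cap'
  Part 7: 'pin'
Total parts: 7

7


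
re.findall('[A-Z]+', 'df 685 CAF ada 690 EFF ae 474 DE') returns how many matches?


Pattern '[A-Z]+' finds one or more uppercase letters.
Text: 'df 685 CAF ada 690 EFF ae 474 DE'
Scanning for matches:
  Match 1: 'CAF'
  Match 2: 'EFF'
  Match 3: 'DE'
Total matches: 3

3


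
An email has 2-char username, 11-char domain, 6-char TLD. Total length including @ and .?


An email address has format: username@domain.tld
Username length: 2
'@' character: 1
Domain length: 11
'.' character: 1
TLD length: 6
Total = 2 + 1 + 11 + 1 + 6 = 21

21


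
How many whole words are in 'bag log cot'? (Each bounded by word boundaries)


Word boundaries (\b) mark the start/end of each word.
Text: 'bag log cot'
Splitting by whitespace:
  Word 1: 'bag'
  Word 2: 'log'
  Word 3: 'cot'
Total whole words: 3

3


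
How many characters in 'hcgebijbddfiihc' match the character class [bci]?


Character class [bci] matches any of: {b, c, i}
Scanning string 'hcgebijbddfiihc' character by character:
  pos 0: 'h' -> no
  pos 1: 'c' -> MATCH
  pos 2: 'g' -> no
  pos 3: 'e' -> no
  pos 4: 'b' -> MATCH
  pos 5: 'i' -> MATCH
  pos 6: 'j' -> no
  pos 7: 'b' -> MATCH
  pos 8: 'd' -> no
  pos 9: 'd' -> no
  pos 10: 'f' -> no
  pos 11: 'i' -> MATCH
  pos 12: 'i' -> MATCH
  pos 13: 'h' -> no
  pos 14: 'c' -> MATCH
Total matches: 7

7


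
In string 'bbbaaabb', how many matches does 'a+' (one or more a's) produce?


Pattern 'a+' matches one or more consecutive a's.
String: 'bbbaaabb'
Scanning for runs of a:
  Match 1: 'aaa' (length 3)
Total matches: 1

1


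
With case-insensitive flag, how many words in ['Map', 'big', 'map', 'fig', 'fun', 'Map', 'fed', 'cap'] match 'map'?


Case-insensitive matching: compare each word's lowercase form to 'map'.
  'Map' -> lower='map' -> MATCH
  'big' -> lower='big' -> no
  'map' -> lower='map' -> MATCH
  'fig' -> lower='fig' -> no
  'fun' -> lower='fun' -> no
  'Map' -> lower='map' -> MATCH
  'fed' -> lower='fed' -> no
  'cap' -> lower='cap' -> no
Matches: ['Map', 'map', 'Map']
Count: 3

3


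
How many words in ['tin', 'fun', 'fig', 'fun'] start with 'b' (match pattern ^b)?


Pattern ^b anchors to start of word. Check which words begin with 'b':
  'tin' -> no
  'fun' -> no
  'fig' -> no
  'fun' -> no
Matching words: []
Count: 0

0


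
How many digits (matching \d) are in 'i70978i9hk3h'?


\d matches any digit 0-9.
Scanning 'i70978i9hk3h':
  pos 1: '7' -> DIGIT
  pos 2: '0' -> DIGIT
  pos 3: '9' -> DIGIT
  pos 4: '7' -> DIGIT
  pos 5: '8' -> DIGIT
  pos 7: '9' -> DIGIT
  pos 10: '3' -> DIGIT
Digits found: ['7', '0', '9', '7', '8', '9', '3']
Total: 7

7


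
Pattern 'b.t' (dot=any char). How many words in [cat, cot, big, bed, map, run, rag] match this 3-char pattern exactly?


Pattern 'b.t' means: starts with 'b', any single char, ends with 't'.
Checking each word (must be exactly 3 chars):
  'cat' (len=3): no
  'cot' (len=3): no
  'big' (len=3): no
  'bed' (len=3): no
  'map' (len=3): no
  'run' (len=3): no
  'rag' (len=3): no
Matching words: []
Total: 0

0


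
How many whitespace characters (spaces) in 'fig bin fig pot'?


\s matches whitespace characters (spaces, tabs, etc.).
Text: 'fig bin fig pot'
This text has 4 words separated by spaces.
Number of spaces = number of words - 1 = 4 - 1 = 3

3


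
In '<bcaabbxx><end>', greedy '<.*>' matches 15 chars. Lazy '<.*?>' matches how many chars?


Greedy '<.*>' tries to match as MUCH as possible.
Lazy '<.*?>' tries to match as LITTLE as possible.

String: '<bcaabbxx><end>'
Greedy '<.*>' starts at first '<' and extends to the LAST '>': '<bcaabbxx><end>' (15 chars)
Lazy '<.*?>' starts at first '<' and stops at the FIRST '>': '<bcaabbxx>' (10 chars)

10


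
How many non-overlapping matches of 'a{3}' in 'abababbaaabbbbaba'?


Pattern 'a{3}' matches exactly 3 consecutive a's (greedy, non-overlapping).
String: 'abababbaaabbbbaba'
Scanning for runs of a's:
  Run at pos 0: 'a' (length 1) -> 0 match(es)
  Run at pos 2: 'a' (length 1) -> 0 match(es)
  Run at pos 4: 'a' (length 1) -> 0 match(es)
  Run at pos 7: 'aaa' (length 3) -> 1 match(es)
  Run at pos 14: 'a' (length 1) -> 0 match(es)
  Run at pos 16: 'a' (length 1) -> 0 match(es)
Matches found: ['aaa']
Total: 1

1


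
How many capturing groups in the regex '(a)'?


To count capturing groups, count each '(' that starts a group.
Pattern: '(a)'
Walking through the pattern:
  Position 0: '(' -> group #1
Total capturing groups: 1

1


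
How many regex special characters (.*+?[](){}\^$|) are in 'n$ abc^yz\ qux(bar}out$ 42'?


Regex special characters are: . * + ? [ ] ( ) { } \ ^ $ |
Scanning 'n$ abc^yz\ qux(bar}out$ 42':
  pos 1: '$' -> SPECIAL
  pos 6: '^' -> SPECIAL
  pos 9: '\' -> SPECIAL
  pos 14: '(' -> SPECIAL
  pos 18: '}' -> SPECIAL
  pos 22: '$' -> SPECIAL
Special chars found: ['$', '^', '\\', '(', '}', '$']
Total: 6

6


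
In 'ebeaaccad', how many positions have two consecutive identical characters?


Looking for consecutive identical characters in 'ebeaaccad':
  pos 0-1: 'e' vs 'b' -> different
  pos 1-2: 'b' vs 'e' -> different
  pos 2-3: 'e' vs 'a' -> different
  pos 3-4: 'a' vs 'a' -> MATCH ('aa')
  pos 4-5: 'a' vs 'c' -> different
  pos 5-6: 'c' vs 'c' -> MATCH ('cc')
  pos 6-7: 'c' vs 'a' -> different
  pos 7-8: 'a' vs 'd' -> different
Consecutive identical pairs: ['aa', 'cc']
Count: 2

2


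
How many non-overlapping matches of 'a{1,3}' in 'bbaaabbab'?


Pattern 'a{1,3}' matches between 1 and 3 consecutive a's (greedy).
String: 'bbaaabbab'
Finding runs of a's and applying greedy matching:
  Run at pos 2: 'aaa' (length 3)
  Run at pos 7: 'a' (length 1)
Matches: ['aaa', 'a']
Count: 2

2


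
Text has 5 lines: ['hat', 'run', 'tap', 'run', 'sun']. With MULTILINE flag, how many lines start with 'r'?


With MULTILINE flag, ^ matches the start of each line.
Lines: ['hat', 'run', 'tap', 'run', 'sun']
Checking which lines start with 'r':
  Line 1: 'hat' -> no
  Line 2: 'run' -> MATCH
  Line 3: 'tap' -> no
  Line 4: 'run' -> MATCH
  Line 5: 'sun' -> no
Matching lines: ['run', 'run']
Count: 2

2


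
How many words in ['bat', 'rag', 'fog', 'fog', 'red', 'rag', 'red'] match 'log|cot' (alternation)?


Alternation 'log|cot' matches either 'log' or 'cot'.
Checking each word:
  'bat' -> no
  'rag' -> no
  'fog' -> no
  'fog' -> no
  'red' -> no
  'rag' -> no
  'red' -> no
Matches: []
Count: 0

0


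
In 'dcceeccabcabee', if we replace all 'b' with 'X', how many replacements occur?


re.sub('b', 'X', text) replaces every occurrence of 'b' with 'X'.
Text: 'dcceeccabcabee'
Scanning for 'b':
  pos 8: 'b' -> replacement #1
  pos 11: 'b' -> replacement #2
Total replacements: 2

2


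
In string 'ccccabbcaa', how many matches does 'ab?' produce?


Pattern 'ab?' matches 'a' optionally followed by 'b'.
String: 'ccccabbcaa'
Scanning left to right for 'a' then checking next char:
  Match 1: 'ab' (a followed by b)
  Match 2: 'a' (a not followed by b)
  Match 3: 'a' (a not followed by b)
Total matches: 3

3


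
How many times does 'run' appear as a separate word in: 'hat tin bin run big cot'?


Scanning each word for exact match 'run':
  Word 1: 'hat' -> no
  Word 2: 'tin' -> no
  Word 3: 'bin' -> no
  Word 4: 'run' -> MATCH
  Word 5: 'big' -> no
  Word 6: 'cot' -> no
Total matches: 1

1


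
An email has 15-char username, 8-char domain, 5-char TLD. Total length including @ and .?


An email address has format: username@domain.tld
Username length: 15
'@' character: 1
Domain length: 8
'.' character: 1
TLD length: 5
Total = 15 + 1 + 8 + 1 + 5 = 30

30


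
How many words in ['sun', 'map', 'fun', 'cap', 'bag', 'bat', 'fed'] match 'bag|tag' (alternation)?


Alternation 'bag|tag' matches either 'bag' or 'tag'.
Checking each word:
  'sun' -> no
  'map' -> no
  'fun' -> no
  'cap' -> no
  'bag' -> MATCH
  'bat' -> no
  'fed' -> no
Matches: ['bag']
Count: 1

1


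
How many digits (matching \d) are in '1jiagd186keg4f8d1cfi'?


\d matches any digit 0-9.
Scanning '1jiagd186keg4f8d1cfi':
  pos 0: '1' -> DIGIT
  pos 6: '1' -> DIGIT
  pos 7: '8' -> DIGIT
  pos 8: '6' -> DIGIT
  pos 12: '4' -> DIGIT
  pos 14: '8' -> DIGIT
  pos 16: '1' -> DIGIT
Digits found: ['1', '1', '8', '6', '4', '8', '1']
Total: 7

7


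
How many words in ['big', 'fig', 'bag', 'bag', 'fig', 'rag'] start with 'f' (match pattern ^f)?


Pattern ^f anchors to start of word. Check which words begin with 'f':
  'big' -> no
  'fig' -> MATCH (starts with 'f')
  'bag' -> no
  'bag' -> no
  'fig' -> MATCH (starts with 'f')
  'rag' -> no
Matching words: ['fig', 'fig']
Count: 2

2


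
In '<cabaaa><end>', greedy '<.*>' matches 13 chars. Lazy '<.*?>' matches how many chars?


Greedy '<.*>' tries to match as MUCH as possible.
Lazy '<.*?>' tries to match as LITTLE as possible.

String: '<cabaaa><end>'
Greedy '<.*>' starts at first '<' and extends to the LAST '>': '<cabaaa><end>' (13 chars)
Lazy '<.*?>' starts at first '<' and stops at the FIRST '>': '<cabaaa>' (8 chars)

8


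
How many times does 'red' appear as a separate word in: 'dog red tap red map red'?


Scanning each word for exact match 'red':
  Word 1: 'dog' -> no
  Word 2: 'red' -> MATCH
  Word 3: 'tap' -> no
  Word 4: 'red' -> MATCH
  Word 5: 'map' -> no
  Word 6: 'red' -> MATCH
Total matches: 3

3


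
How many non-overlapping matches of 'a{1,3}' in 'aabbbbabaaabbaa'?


Pattern 'a{1,3}' matches between 1 and 3 consecutive a's (greedy).
String: 'aabbbbabaaabbaa'
Finding runs of a's and applying greedy matching:
  Run at pos 0: 'aa' (length 2)
  Run at pos 6: 'a' (length 1)
  Run at pos 8: 'aaa' (length 3)
  Run at pos 13: 'aa' (length 2)
Matches: ['aa', 'a', 'aaa', 'aa']
Count: 4

4


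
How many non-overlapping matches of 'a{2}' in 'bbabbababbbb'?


Pattern 'a{2}' matches exactly 2 consecutive a's (greedy, non-overlapping).
String: 'bbabbababbbb'
Scanning for runs of a's:
  Run at pos 2: 'a' (length 1) -> 0 match(es)
  Run at pos 5: 'a' (length 1) -> 0 match(es)
  Run at pos 7: 'a' (length 1) -> 0 match(es)
Matches found: []
Total: 0

0


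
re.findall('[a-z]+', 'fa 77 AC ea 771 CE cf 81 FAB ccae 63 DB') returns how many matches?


Pattern '[a-z]+' finds one or more lowercase letters.
Text: 'fa 77 AC ea 771 CE cf 81 FAB ccae 63 DB'
Scanning for matches:
  Match 1: 'fa'
  Match 2: 'ea'
  Match 3: 'cf'
  Match 4: 'ccae'
Total matches: 4

4


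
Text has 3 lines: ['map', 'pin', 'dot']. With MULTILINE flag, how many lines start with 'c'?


With MULTILINE flag, ^ matches the start of each line.
Lines: ['map', 'pin', 'dot']
Checking which lines start with 'c':
  Line 1: 'map' -> no
  Line 2: 'pin' -> no
  Line 3: 'dot' -> no
Matching lines: []
Count: 0

0


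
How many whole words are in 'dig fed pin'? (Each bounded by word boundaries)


Word boundaries (\b) mark the start/end of each word.
Text: 'dig fed pin'
Splitting by whitespace:
  Word 1: 'dig'
  Word 2: 'fed'
  Word 3: 'pin'
Total whole words: 3

3


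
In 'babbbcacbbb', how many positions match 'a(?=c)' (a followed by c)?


Lookahead 'a(?=c)' matches 'a' only when followed by 'c'.
String: 'babbbcacbbb'
Checking each position where char is 'a':
  pos 1: 'a' -> no (next='b')
  pos 6: 'a' -> MATCH (next='c')
Matching positions: [6]
Count: 1

1


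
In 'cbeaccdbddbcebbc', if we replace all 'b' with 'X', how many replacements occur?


re.sub('b', 'X', text) replaces every occurrence of 'b' with 'X'.
Text: 'cbeaccdbddbcebbc'
Scanning for 'b':
  pos 1: 'b' -> replacement #1
  pos 7: 'b' -> replacement #2
  pos 10: 'b' -> replacement #3
  pos 13: 'b' -> replacement #4
  pos 14: 'b' -> replacement #5
Total replacements: 5

5


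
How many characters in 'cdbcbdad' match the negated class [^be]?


Negated class [^be] matches any char NOT in {b, e}
Scanning 'cdbcbdad':
  pos 0: 'c' -> MATCH
  pos 1: 'd' -> MATCH
  pos 2: 'b' -> no (excluded)
  pos 3: 'c' -> MATCH
  pos 4: 'b' -> no (excluded)
  pos 5: 'd' -> MATCH
  pos 6: 'a' -> MATCH
  pos 7: 'd' -> MATCH
Total matches: 6

6


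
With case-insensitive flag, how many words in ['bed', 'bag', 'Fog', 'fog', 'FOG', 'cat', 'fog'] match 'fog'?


Case-insensitive matching: compare each word's lowercase form to 'fog'.
  'bed' -> lower='bed' -> no
  'bag' -> lower='bag' -> no
  'Fog' -> lower='fog' -> MATCH
  'fog' -> lower='fog' -> MATCH
  'FOG' -> lower='fog' -> MATCH
  'cat' -> lower='cat' -> no
  'fog' -> lower='fog' -> MATCH
Matches: ['Fog', 'fog', 'FOG', 'fog']
Count: 4

4


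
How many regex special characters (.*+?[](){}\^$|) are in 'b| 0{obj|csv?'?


Regex special characters are: . * + ? [ ] ( ) { } \ ^ $ |
Scanning 'b| 0{obj|csv?':
  pos 1: '|' -> SPECIAL
  pos 4: '{' -> SPECIAL
  pos 8: '|' -> SPECIAL
  pos 12: '?' -> SPECIAL
Special chars found: ['|', '{', '|', '?']
Total: 4

4


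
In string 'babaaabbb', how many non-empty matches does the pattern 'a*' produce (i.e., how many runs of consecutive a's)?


Pattern 'a*' matches zero or more a's. We want non-empty runs of consecutive a's.
String: 'babaaabbb'
Walking through the string to find runs of a's:
  Run 1: positions 1-1 -> 'a'
  Run 2: positions 3-5 -> 'aaa'
Non-empty runs found: ['a', 'aaa']
Count: 2

2


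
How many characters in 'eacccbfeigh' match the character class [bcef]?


Character class [bcef] matches any of: {b, c, e, f}
Scanning string 'eacccbfeigh' character by character:
  pos 0: 'e' -> MATCH
  pos 1: 'a' -> no
  pos 2: 'c' -> MATCH
  pos 3: 'c' -> MATCH
  pos 4: 'c' -> MATCH
  pos 5: 'b' -> MATCH
  pos 6: 'f' -> MATCH
  pos 7: 'e' -> MATCH
  pos 8: 'i' -> no
  pos 9: 'g' -> no
  pos 10: 'h' -> no
Total matches: 7

7


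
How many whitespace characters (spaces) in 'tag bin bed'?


\s matches whitespace characters (spaces, tabs, etc.).
Text: 'tag bin bed'
This text has 3 words separated by spaces.
Number of spaces = number of words - 1 = 3 - 1 = 2

2


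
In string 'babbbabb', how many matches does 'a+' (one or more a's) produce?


Pattern 'a+' matches one or more consecutive a's.
String: 'babbbabb'
Scanning for runs of a:
  Match 1: 'a' (length 1)
  Match 2: 'a' (length 1)
Total matches: 2

2


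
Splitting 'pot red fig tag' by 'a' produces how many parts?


Splitting by 'a' breaks the string at each occurrence of the separator.
Text: 'pot red fig tag'
Parts after split:
  Part 1: 'pot red fig t'
  Part 2: 'g'
Total parts: 2

2


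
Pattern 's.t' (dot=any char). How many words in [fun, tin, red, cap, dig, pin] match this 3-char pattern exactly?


Pattern 's.t' means: starts with 's', any single char, ends with 't'.
Checking each word (must be exactly 3 chars):
  'fun' (len=3): no
  'tin' (len=3): no
  'red' (len=3): no
  'cap' (len=3): no
  'dig' (len=3): no
  'pin' (len=3): no
Matching words: []
Total: 0

0


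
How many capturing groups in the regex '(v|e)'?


To count capturing groups, count each '(' that starts a group.
Pattern: '(v|e)'
Walking through the pattern:
  Position 0: '(' -> group #1
Total capturing groups: 1

1


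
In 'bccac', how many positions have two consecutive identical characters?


Looking for consecutive identical characters in 'bccac':
  pos 0-1: 'b' vs 'c' -> different
  pos 1-2: 'c' vs 'c' -> MATCH ('cc')
  pos 2-3: 'c' vs 'a' -> different
  pos 3-4: 'a' vs 'c' -> different
Consecutive identical pairs: ['cc']
Count: 1

1


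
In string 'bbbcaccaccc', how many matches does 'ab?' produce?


Pattern 'ab?' matches 'a' optionally followed by 'b'.
String: 'bbbcaccaccc'
Scanning left to right for 'a' then checking next char:
  Match 1: 'a' (a not followed by b)
  Match 2: 'a' (a not followed by b)
Total matches: 2

2


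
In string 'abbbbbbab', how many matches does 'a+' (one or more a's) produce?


Pattern 'a+' matches one or more consecutive a's.
String: 'abbbbbbab'
Scanning for runs of a:
  Match 1: 'a' (length 1)
  Match 2: 'a' (length 1)
Total matches: 2

2


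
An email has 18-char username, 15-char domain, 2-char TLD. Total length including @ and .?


An email address has format: username@domain.tld
Username length: 18
'@' character: 1
Domain length: 15
'.' character: 1
TLD length: 2
Total = 18 + 1 + 15 + 1 + 2 = 37

37


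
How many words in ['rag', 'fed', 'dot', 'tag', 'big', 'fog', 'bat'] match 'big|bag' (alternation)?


Alternation 'big|bag' matches either 'big' or 'bag'.
Checking each word:
  'rag' -> no
  'fed' -> no
  'dot' -> no
  'tag' -> no
  'big' -> MATCH
  'fog' -> no
  'bat' -> no
Matches: ['big']
Count: 1

1


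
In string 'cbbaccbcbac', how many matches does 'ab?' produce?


Pattern 'ab?' matches 'a' optionally followed by 'b'.
String: 'cbbaccbcbac'
Scanning left to right for 'a' then checking next char:
  Match 1: 'a' (a not followed by b)
  Match 2: 'a' (a not followed by b)
Total matches: 2

2


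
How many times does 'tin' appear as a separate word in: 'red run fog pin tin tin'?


Scanning each word for exact match 'tin':
  Word 1: 'red' -> no
  Word 2: 'run' -> no
  Word 3: 'fog' -> no
  Word 4: 'pin' -> no
  Word 5: 'tin' -> MATCH
  Word 6: 'tin' -> MATCH
Total matches: 2

2


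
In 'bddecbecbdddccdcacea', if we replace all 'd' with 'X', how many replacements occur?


re.sub('d', 'X', text) replaces every occurrence of 'd' with 'X'.
Text: 'bddecbecbdddccdcacea'
Scanning for 'd':
  pos 1: 'd' -> replacement #1
  pos 2: 'd' -> replacement #2
  pos 9: 'd' -> replacement #3
  pos 10: 'd' -> replacement #4
  pos 11: 'd' -> replacement #5
  pos 14: 'd' -> replacement #6
Total replacements: 6

6


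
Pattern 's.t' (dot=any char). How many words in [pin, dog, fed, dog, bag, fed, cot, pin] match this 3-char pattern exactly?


Pattern 's.t' means: starts with 's', any single char, ends with 't'.
Checking each word (must be exactly 3 chars):
  'pin' (len=3): no
  'dog' (len=3): no
  'fed' (len=3): no
  'dog' (len=3): no
  'bag' (len=3): no
  'fed' (len=3): no
  'cot' (len=3): no
  'pin' (len=3): no
Matching words: []
Total: 0

0


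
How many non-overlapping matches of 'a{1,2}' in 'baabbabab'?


Pattern 'a{1,2}' matches between 1 and 2 consecutive a's (greedy).
String: 'baabbabab'
Finding runs of a's and applying greedy matching:
  Run at pos 1: 'aa' (length 2)
  Run at pos 5: 'a' (length 1)
  Run at pos 7: 'a' (length 1)
Matches: ['aa', 'a', 'a']
Count: 3

3


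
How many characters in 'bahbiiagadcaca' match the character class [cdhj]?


Character class [cdhj] matches any of: {c, d, h, j}
Scanning string 'bahbiiagadcaca' character by character:
  pos 0: 'b' -> no
  pos 1: 'a' -> no
  pos 2: 'h' -> MATCH
  pos 3: 'b' -> no
  pos 4: 'i' -> no
  pos 5: 'i' -> no
  pos 6: 'a' -> no
  pos 7: 'g' -> no
  pos 8: 'a' -> no
  pos 9: 'd' -> MATCH
  pos 10: 'c' -> MATCH
  pos 11: 'a' -> no
  pos 12: 'c' -> MATCH
  pos 13: 'a' -> no
Total matches: 4

4


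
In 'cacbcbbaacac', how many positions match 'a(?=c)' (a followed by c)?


Lookahead 'a(?=c)' matches 'a' only when followed by 'c'.
String: 'cacbcbbaacac'
Checking each position where char is 'a':
  pos 1: 'a' -> MATCH (next='c')
  pos 7: 'a' -> no (next='a')
  pos 8: 'a' -> MATCH (next='c')
  pos 10: 'a' -> MATCH (next='c')
Matching positions: [1, 8, 10]
Count: 3

3


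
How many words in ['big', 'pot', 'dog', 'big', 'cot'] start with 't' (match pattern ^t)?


Pattern ^t anchors to start of word. Check which words begin with 't':
  'big' -> no
  'pot' -> no
  'dog' -> no
  'big' -> no
  'cot' -> no
Matching words: []
Count: 0

0


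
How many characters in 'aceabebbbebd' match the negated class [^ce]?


Negated class [^ce] matches any char NOT in {c, e}
Scanning 'aceabebbbebd':
  pos 0: 'a' -> MATCH
  pos 1: 'c' -> no (excluded)
  pos 2: 'e' -> no (excluded)
  pos 3: 'a' -> MATCH
  pos 4: 'b' -> MATCH
  pos 5: 'e' -> no (excluded)
  pos 6: 'b' -> MATCH
  pos 7: 'b' -> MATCH
  pos 8: 'b' -> MATCH
  pos 9: 'e' -> no (excluded)
  pos 10: 'b' -> MATCH
  pos 11: 'd' -> MATCH
Total matches: 8

8


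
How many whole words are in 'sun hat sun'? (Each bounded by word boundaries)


Word boundaries (\b) mark the start/end of each word.
Text: 'sun hat sun'
Splitting by whitespace:
  Word 1: 'sun'
  Word 2: 'hat'
  Word 3: 'sun'
Total whole words: 3

3


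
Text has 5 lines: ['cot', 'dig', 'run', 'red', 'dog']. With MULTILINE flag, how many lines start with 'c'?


With MULTILINE flag, ^ matches the start of each line.
Lines: ['cot', 'dig', 'run', 'red', 'dog']
Checking which lines start with 'c':
  Line 1: 'cot' -> MATCH
  Line 2: 'dig' -> no
  Line 3: 'run' -> no
  Line 4: 'red' -> no
  Line 5: 'dog' -> no
Matching lines: ['cot']
Count: 1

1


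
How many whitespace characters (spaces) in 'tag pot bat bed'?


\s matches whitespace characters (spaces, tabs, etc.).
Text: 'tag pot bat bed'
This text has 4 words separated by spaces.
Number of spaces = number of words - 1 = 4 - 1 = 3

3


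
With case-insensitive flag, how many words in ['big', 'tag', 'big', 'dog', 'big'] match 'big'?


Case-insensitive matching: compare each word's lowercase form to 'big'.
  'big' -> lower='big' -> MATCH
  'tag' -> lower='tag' -> no
  'big' -> lower='big' -> MATCH
  'dog' -> lower='dog' -> no
  'big' -> lower='big' -> MATCH
Matches: ['big', 'big', 'big']
Count: 3

3


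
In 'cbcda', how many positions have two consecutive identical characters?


Looking for consecutive identical characters in 'cbcda':
  pos 0-1: 'c' vs 'b' -> different
  pos 1-2: 'b' vs 'c' -> different
  pos 2-3: 'c' vs 'd' -> different
  pos 3-4: 'd' vs 'a' -> different
Consecutive identical pairs: []
Count: 0

0


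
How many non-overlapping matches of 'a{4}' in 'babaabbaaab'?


Pattern 'a{4}' matches exactly 4 consecutive a's (greedy, non-overlapping).
String: 'babaabbaaab'
Scanning for runs of a's:
  Run at pos 1: 'a' (length 1) -> 0 match(es)
  Run at pos 3: 'aa' (length 2) -> 0 match(es)
  Run at pos 7: 'aaa' (length 3) -> 0 match(es)
Matches found: []
Total: 0

0


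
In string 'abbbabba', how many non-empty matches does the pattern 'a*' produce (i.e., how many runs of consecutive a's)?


Pattern 'a*' matches zero or more a's. We want non-empty runs of consecutive a's.
String: 'abbbabba'
Walking through the string to find runs of a's:
  Run 1: positions 0-0 -> 'a'
  Run 2: positions 4-4 -> 'a'
  Run 3: positions 7-7 -> 'a'
Non-empty runs found: ['a', 'a', 'a']
Count: 3

3


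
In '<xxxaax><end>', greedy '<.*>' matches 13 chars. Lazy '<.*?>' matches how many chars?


Greedy '<.*>' tries to match as MUCH as possible.
Lazy '<.*?>' tries to match as LITTLE as possible.

String: '<xxxaax><end>'
Greedy '<.*>' starts at first '<' and extends to the LAST '>': '<xxxaax><end>' (13 chars)
Lazy '<.*?>' starts at first '<' and stops at the FIRST '>': '<xxxaax>' (8 chars)

8


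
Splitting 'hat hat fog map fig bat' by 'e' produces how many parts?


Splitting by 'e' breaks the string at each occurrence of the separator.
Text: 'hat hat fog map fig bat'
Parts after split:
  Part 1: 'hat hat fog map fig bat'
Total parts: 1

1


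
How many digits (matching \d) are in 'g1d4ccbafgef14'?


\d matches any digit 0-9.
Scanning 'g1d4ccbafgef14':
  pos 1: '1' -> DIGIT
  pos 3: '4' -> DIGIT
  pos 12: '1' -> DIGIT
  pos 13: '4' -> DIGIT
Digits found: ['1', '4', '1', '4']
Total: 4

4


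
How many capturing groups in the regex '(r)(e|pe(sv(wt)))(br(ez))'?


To count capturing groups, count each '(' that starts a group.
Pattern: '(r)(e|pe(sv(wt)))(br(ez))'
Walking through the pattern:
  Position 0: '(' -> group #1
  Position 3: '(' -> group #2
  Position 8: '(' -> group #3
  Position 11: '(' -> group #4
  Position 17: '(' -> group #5
  Position 20: '(' -> group #6
Total capturing groups: 6

6


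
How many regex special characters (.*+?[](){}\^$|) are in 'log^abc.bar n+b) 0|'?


Regex special characters are: . * + ? [ ] ( ) { } \ ^ $ |
Scanning 'log^abc.bar n+b) 0|':
  pos 3: '^' -> SPECIAL
  pos 7: '.' -> SPECIAL
  pos 13: '+' -> SPECIAL
  pos 15: ')' -> SPECIAL
  pos 18: '|' -> SPECIAL
Special chars found: ['^', '.', '+', ')', '|']
Total: 5

5


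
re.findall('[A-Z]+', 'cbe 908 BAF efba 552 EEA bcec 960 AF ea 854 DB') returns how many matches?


Pattern '[A-Z]+' finds one or more uppercase letters.
Text: 'cbe 908 BAF efba 552 EEA bcec 960 AF ea 854 DB'
Scanning for matches:
  Match 1: 'BAF'
  Match 2: 'EEA'
  Match 3: 'AF'
  Match 4: 'DB'
Total matches: 4

4


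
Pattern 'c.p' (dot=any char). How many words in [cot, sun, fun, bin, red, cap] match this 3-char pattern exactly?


Pattern 'c.p' means: starts with 'c', any single char, ends with 'p'.
Checking each word (must be exactly 3 chars):
  'cot' (len=3): no
  'sun' (len=3): no
  'fun' (len=3): no
  'bin' (len=3): no
  'red' (len=3): no
  'cap' (len=3): MATCH
Matching words: ['cap']
Total: 1

1


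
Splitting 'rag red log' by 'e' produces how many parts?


Splitting by 'e' breaks the string at each occurrence of the separator.
Text: 'rag red log'
Parts after split:
  Part 1: 'rag r'
  Part 2: 'd log'
Total parts: 2

2


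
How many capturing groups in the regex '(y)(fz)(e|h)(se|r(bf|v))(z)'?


To count capturing groups, count each '(' that starts a group.
Pattern: '(y)(fz)(e|h)(se|r(bf|v))(z)'
Walking through the pattern:
  Position 0: '(' -> group #1
  Position 3: '(' -> group #2
  Position 7: '(' -> group #3
  Position 12: '(' -> group #4
  Position 17: '(' -> group #5
  Position 24: '(' -> group #6
Total capturing groups: 6

6


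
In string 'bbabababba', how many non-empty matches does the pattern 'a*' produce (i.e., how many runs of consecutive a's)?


Pattern 'a*' matches zero or more a's. We want non-empty runs of consecutive a's.
String: 'bbabababba'
Walking through the string to find runs of a's:
  Run 1: positions 2-2 -> 'a'
  Run 2: positions 4-4 -> 'a'
  Run 3: positions 6-6 -> 'a'
  Run 4: positions 9-9 -> 'a'
Non-empty runs found: ['a', 'a', 'a', 'a']
Count: 4

4


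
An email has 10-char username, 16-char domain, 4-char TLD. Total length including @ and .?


An email address has format: username@domain.tld
Username length: 10
'@' character: 1
Domain length: 16
'.' character: 1
TLD length: 4
Total = 10 + 1 + 16 + 1 + 4 = 32

32


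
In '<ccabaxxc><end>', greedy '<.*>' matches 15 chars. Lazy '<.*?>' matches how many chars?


Greedy '<.*>' tries to match as MUCH as possible.
Lazy '<.*?>' tries to match as LITTLE as possible.

String: '<ccabaxxc><end>'
Greedy '<.*>' starts at first '<' and extends to the LAST '>': '<ccabaxxc><end>' (15 chars)
Lazy '<.*?>' starts at first '<' and stops at the FIRST '>': '<ccabaxxc>' (10 chars)

10


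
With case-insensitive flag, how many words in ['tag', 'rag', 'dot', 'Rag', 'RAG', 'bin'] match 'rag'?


Case-insensitive matching: compare each word's lowercase form to 'rag'.
  'tag' -> lower='tag' -> no
  'rag' -> lower='rag' -> MATCH
  'dot' -> lower='dot' -> no
  'Rag' -> lower='rag' -> MATCH
  'RAG' -> lower='rag' -> MATCH
  'bin' -> lower='bin' -> no
Matches: ['rag', 'Rag', 'RAG']
Count: 3

3


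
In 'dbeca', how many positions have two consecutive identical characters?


Looking for consecutive identical characters in 'dbeca':
  pos 0-1: 'd' vs 'b' -> different
  pos 1-2: 'b' vs 'e' -> different
  pos 2-3: 'e' vs 'c' -> different
  pos 3-4: 'c' vs 'a' -> different
Consecutive identical pairs: []
Count: 0

0


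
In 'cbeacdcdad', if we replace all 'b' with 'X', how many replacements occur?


re.sub('b', 'X', text) replaces every occurrence of 'b' with 'X'.
Text: 'cbeacdcdad'
Scanning for 'b':
  pos 1: 'b' -> replacement #1
Total replacements: 1

1


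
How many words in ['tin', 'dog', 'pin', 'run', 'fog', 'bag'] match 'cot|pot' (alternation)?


Alternation 'cot|pot' matches either 'cot' or 'pot'.
Checking each word:
  'tin' -> no
  'dog' -> no
  'pin' -> no
  'run' -> no
  'fog' -> no
  'bag' -> no
Matches: []
Count: 0

0


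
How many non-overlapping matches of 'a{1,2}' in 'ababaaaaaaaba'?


Pattern 'a{1,2}' matches between 1 and 2 consecutive a's (greedy).
String: 'ababaaaaaaaba'
Finding runs of a's and applying greedy matching:
  Run at pos 0: 'a' (length 1)
  Run at pos 2: 'a' (length 1)
  Run at pos 4: 'aaaaaaa' (length 7)
  Run at pos 12: 'a' (length 1)
Matches: ['a', 'a', 'aa', 'aa', 'aa', 'a', 'a']
Count: 7

7


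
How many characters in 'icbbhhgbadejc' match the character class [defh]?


Character class [defh] matches any of: {d, e, f, h}
Scanning string 'icbbhhgbadejc' character by character:
  pos 0: 'i' -> no
  pos 1: 'c' -> no
  pos 2: 'b' -> no
  pos 3: 'b' -> no
  pos 4: 'h' -> MATCH
  pos 5: 'h' -> MATCH
  pos 6: 'g' -> no
  pos 7: 'b' -> no
  pos 8: 'a' -> no
  pos 9: 'd' -> MATCH
  pos 10: 'e' -> MATCH
  pos 11: 'j' -> no
  pos 12: 'c' -> no
Total matches: 4

4


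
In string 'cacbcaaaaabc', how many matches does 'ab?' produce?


Pattern 'ab?' matches 'a' optionally followed by 'b'.
String: 'cacbcaaaaabc'
Scanning left to right for 'a' then checking next char:
  Match 1: 'a' (a not followed by b)
  Match 2: 'a' (a not followed by b)
  Match 3: 'a' (a not followed by b)
  Match 4: 'a' (a not followed by b)
  Match 5: 'a' (a not followed by b)
  Match 6: 'ab' (a followed by b)
Total matches: 6

6


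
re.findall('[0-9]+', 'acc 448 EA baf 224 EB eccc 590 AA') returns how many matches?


Pattern '[0-9]+' finds one or more digits.
Text: 'acc 448 EA baf 224 EB eccc 590 AA'
Scanning for matches:
  Match 1: '448'
  Match 2: '224'
  Match 3: '590'
Total matches: 3

3


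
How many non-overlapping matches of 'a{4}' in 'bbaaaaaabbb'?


Pattern 'a{4}' matches exactly 4 consecutive a's (greedy, non-overlapping).
String: 'bbaaaaaabbb'
Scanning for runs of a's:
  Run at pos 2: 'aaaaaa' (length 6) -> 1 match(es)
Matches found: ['aaaa']
Total: 1

1


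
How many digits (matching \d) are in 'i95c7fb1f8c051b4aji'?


\d matches any digit 0-9.
Scanning 'i95c7fb1f8c051b4aji':
  pos 1: '9' -> DIGIT
  pos 2: '5' -> DIGIT
  pos 4: '7' -> DIGIT
  pos 7: '1' -> DIGIT
  pos 9: '8' -> DIGIT
  pos 11: '0' -> DIGIT
  pos 12: '5' -> DIGIT
  pos 13: '1' -> DIGIT
  pos 15: '4' -> DIGIT
Digits found: ['9', '5', '7', '1', '8', '0', '5', '1', '4']
Total: 9

9


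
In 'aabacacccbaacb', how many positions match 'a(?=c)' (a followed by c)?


Lookahead 'a(?=c)' matches 'a' only when followed by 'c'.
String: 'aabacacccbaacb'
Checking each position where char is 'a':
  pos 0: 'a' -> no (next='a')
  pos 1: 'a' -> no (next='b')
  pos 3: 'a' -> MATCH (next='c')
  pos 5: 'a' -> MATCH (next='c')
  pos 10: 'a' -> no (next='a')
  pos 11: 'a' -> MATCH (next='c')
Matching positions: [3, 5, 11]
Count: 3

3


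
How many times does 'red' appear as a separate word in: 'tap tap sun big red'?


Scanning each word for exact match 'red':
  Word 1: 'tap' -> no
  Word 2: 'tap' -> no
  Word 3: 'sun' -> no
  Word 4: 'big' -> no
  Word 5: 'red' -> MATCH
Total matches: 1

1


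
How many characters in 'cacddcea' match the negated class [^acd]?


Negated class [^acd] matches any char NOT in {a, c, d}
Scanning 'cacddcea':
  pos 0: 'c' -> no (excluded)
  pos 1: 'a' -> no (excluded)
  pos 2: 'c' -> no (excluded)
  pos 3: 'd' -> no (excluded)
  pos 4: 'd' -> no (excluded)
  pos 5: 'c' -> no (excluded)
  pos 6: 'e' -> MATCH
  pos 7: 'a' -> no (excluded)
Total matches: 1

1


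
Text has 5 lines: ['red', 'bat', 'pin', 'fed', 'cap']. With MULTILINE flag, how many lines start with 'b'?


With MULTILINE flag, ^ matches the start of each line.
Lines: ['red', 'bat', 'pin', 'fed', 'cap']
Checking which lines start with 'b':
  Line 1: 'red' -> no
  Line 2: 'bat' -> MATCH
  Line 3: 'pin' -> no
  Line 4: 'fed' -> no
  Line 5: 'cap' -> no
Matching lines: ['bat']
Count: 1

1


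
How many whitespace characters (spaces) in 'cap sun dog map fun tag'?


\s matches whitespace characters (spaces, tabs, etc.).
Text: 'cap sun dog map fun tag'
This text has 6 words separated by spaces.
Number of spaces = number of words - 1 = 6 - 1 = 5

5


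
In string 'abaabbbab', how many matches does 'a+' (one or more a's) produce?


Pattern 'a+' matches one or more consecutive a's.
String: 'abaabbbab'
Scanning for runs of a:
  Match 1: 'a' (length 1)
  Match 2: 'aa' (length 2)
  Match 3: 'a' (length 1)
Total matches: 3

3


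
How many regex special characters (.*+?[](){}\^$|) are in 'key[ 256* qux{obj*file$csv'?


Regex special characters are: . * + ? [ ] ( ) { } \ ^ $ |
Scanning 'key[ 256* qux{obj*file$csv':
  pos 3: '[' -> SPECIAL
  pos 8: '*' -> SPECIAL
  pos 13: '{' -> SPECIAL
  pos 17: '*' -> SPECIAL
  pos 22: '$' -> SPECIAL
Special chars found: ['[', '*', '{', '*', '$']
Total: 5

5


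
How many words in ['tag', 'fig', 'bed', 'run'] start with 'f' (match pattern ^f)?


Pattern ^f anchors to start of word. Check which words begin with 'f':
  'tag' -> no
  'fig' -> MATCH (starts with 'f')
  'bed' -> no
  'run' -> no
Matching words: ['fig']
Count: 1

1


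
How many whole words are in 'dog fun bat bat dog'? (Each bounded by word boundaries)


Word boundaries (\b) mark the start/end of each word.
Text: 'dog fun bat bat dog'
Splitting by whitespace:
  Word 1: 'dog'
  Word 2: 'fun'
  Word 3: 'bat'
  Word 4: 'bat'
  Word 5: 'dog'
Total whole words: 5

5


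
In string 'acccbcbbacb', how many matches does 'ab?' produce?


Pattern 'ab?' matches 'a' optionally followed by 'b'.
String: 'acccbcbbacb'
Scanning left to right for 'a' then checking next char:
  Match 1: 'a' (a not followed by b)
  Match 2: 'a' (a not followed by b)
Total matches: 2

2


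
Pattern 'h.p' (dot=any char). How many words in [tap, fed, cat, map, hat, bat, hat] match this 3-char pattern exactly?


Pattern 'h.p' means: starts with 'h', any single char, ends with 'p'.
Checking each word (must be exactly 3 chars):
  'tap' (len=3): no
  'fed' (len=3): no
  'cat' (len=3): no
  'map' (len=3): no
  'hat' (len=3): no
  'bat' (len=3): no
  'hat' (len=3): no
Matching words: []
Total: 0

0


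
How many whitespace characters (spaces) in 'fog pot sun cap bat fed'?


\s matches whitespace characters (spaces, tabs, etc.).
Text: 'fog pot sun cap bat fed'
This text has 6 words separated by spaces.
Number of spaces = number of words - 1 = 6 - 1 = 5

5
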